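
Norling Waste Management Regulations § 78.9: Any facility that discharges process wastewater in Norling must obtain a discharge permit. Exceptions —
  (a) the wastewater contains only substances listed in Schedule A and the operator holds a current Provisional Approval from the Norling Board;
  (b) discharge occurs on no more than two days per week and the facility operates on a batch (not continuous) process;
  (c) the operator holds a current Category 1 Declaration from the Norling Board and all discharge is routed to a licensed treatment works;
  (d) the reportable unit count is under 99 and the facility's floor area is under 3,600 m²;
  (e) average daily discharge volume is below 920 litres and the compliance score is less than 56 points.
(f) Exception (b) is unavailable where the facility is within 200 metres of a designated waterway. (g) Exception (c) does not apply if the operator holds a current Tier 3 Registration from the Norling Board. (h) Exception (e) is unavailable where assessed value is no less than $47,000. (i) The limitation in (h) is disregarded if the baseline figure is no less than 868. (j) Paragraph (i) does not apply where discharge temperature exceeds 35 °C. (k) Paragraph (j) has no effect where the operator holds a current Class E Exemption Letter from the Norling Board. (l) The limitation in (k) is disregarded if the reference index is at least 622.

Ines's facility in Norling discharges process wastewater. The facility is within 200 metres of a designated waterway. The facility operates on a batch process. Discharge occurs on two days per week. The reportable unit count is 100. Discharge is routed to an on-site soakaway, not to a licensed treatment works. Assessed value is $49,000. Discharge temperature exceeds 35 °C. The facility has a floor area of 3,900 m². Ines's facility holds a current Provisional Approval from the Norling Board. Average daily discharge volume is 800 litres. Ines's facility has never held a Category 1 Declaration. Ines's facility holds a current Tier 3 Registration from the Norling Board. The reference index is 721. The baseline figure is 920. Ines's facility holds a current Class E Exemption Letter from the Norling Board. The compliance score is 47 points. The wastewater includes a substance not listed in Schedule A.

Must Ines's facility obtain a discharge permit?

Exception (a) does not apply: the wastewater includes a non-Schedule-A substance.
All of (b)'s requirements are met (discharge occurs on no more than two days per week; the facility operates on a batch process). However, paragraph (f) must be considered: (f) is engaged — the facility is within 200 m of a designated waterway. So (b) is unavailable.
Exception (c) does not apply: there is no Category 1 Declaration in force.
Exception (d) fails — the reportable unit count is 100, not under 99.
All of (e)'s requirements are met (average daily discharge volume is 800 litres, below the 920 litres limit; the compliance score is 47 points, less than the 56 points limit). But: (h) is engaged — assessed value is $49,000, meeting the $47,000 threshold. (i) is triggered (the baseline figure is 920, meeting the 868 threshold), but is overridden by (j): (j) operates against (i): discharge temperature exceeds 35 °C. (k) operates (a current Class E Exemption Letter is held), but yields to (l): (l) is triggered — the reference index is 721, meeting the 622 threshold. So (e) is unavailable.
No exception applies. The general rule governs.

Yes — Ines's facility must obtain a discharge permit.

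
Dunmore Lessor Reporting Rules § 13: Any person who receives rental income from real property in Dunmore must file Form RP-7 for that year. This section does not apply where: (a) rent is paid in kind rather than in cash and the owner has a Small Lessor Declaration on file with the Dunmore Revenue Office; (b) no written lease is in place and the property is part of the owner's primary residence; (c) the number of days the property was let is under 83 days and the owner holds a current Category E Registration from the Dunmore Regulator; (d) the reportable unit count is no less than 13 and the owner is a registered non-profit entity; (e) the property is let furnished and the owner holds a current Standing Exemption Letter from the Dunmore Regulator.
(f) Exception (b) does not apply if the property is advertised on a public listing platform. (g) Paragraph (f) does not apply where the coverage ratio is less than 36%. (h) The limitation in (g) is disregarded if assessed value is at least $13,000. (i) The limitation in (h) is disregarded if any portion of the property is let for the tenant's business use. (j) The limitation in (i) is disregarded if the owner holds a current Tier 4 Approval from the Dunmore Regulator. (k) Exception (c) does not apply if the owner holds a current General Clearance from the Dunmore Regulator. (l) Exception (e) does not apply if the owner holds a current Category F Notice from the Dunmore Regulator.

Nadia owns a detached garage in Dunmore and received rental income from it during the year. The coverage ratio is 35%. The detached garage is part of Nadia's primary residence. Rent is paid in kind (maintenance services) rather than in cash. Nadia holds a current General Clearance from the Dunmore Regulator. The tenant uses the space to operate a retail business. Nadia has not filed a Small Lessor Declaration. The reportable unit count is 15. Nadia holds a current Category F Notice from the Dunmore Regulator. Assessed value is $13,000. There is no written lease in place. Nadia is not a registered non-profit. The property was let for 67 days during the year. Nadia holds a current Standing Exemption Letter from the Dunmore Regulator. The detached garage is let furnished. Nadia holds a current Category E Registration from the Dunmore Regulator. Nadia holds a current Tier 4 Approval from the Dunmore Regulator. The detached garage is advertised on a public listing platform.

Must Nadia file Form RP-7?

Yes — Nadia must file Form RP-7.

Exception (a) does not apply: no Small Lessor Declaration is on file.
Exception (b)'s conditions are all satisfied: there is no written lease; the detached garage is part of the primary residence. But: (f) operates against (b): the property is publicly advertised. (g) would limit (f) — the coverage ratio is 35%, less than the 36% limit — but (h) sets (g) aside: (h) operates against (g): assessed value is $13,000, meeting the $13,000 threshold. (i) would limit (h) — the space is let for business use — but (j) sets (i) aside: (j) operates against (i): a current Tier 4 Approval is held. Exception (b) does not apply.
All of (c)'s requirements are met (the number of days the property was let is 67 days, under the 83 days limit; a current Category E Registration is held). However, paragraph (k) must be considered: (k) is engaged — a current General Clearance is held. Exception (c) does not apply.
Exception (d) fails — Nadia is not a registered non-profit.
Exception (e): the property is let furnished; a current Standing Exemption Letter is held — every condition holds. But applying paragraph (l): (l) operates against (e): a current Category F Notice is held. (e) is therefore removed.
No exception displaces § 13.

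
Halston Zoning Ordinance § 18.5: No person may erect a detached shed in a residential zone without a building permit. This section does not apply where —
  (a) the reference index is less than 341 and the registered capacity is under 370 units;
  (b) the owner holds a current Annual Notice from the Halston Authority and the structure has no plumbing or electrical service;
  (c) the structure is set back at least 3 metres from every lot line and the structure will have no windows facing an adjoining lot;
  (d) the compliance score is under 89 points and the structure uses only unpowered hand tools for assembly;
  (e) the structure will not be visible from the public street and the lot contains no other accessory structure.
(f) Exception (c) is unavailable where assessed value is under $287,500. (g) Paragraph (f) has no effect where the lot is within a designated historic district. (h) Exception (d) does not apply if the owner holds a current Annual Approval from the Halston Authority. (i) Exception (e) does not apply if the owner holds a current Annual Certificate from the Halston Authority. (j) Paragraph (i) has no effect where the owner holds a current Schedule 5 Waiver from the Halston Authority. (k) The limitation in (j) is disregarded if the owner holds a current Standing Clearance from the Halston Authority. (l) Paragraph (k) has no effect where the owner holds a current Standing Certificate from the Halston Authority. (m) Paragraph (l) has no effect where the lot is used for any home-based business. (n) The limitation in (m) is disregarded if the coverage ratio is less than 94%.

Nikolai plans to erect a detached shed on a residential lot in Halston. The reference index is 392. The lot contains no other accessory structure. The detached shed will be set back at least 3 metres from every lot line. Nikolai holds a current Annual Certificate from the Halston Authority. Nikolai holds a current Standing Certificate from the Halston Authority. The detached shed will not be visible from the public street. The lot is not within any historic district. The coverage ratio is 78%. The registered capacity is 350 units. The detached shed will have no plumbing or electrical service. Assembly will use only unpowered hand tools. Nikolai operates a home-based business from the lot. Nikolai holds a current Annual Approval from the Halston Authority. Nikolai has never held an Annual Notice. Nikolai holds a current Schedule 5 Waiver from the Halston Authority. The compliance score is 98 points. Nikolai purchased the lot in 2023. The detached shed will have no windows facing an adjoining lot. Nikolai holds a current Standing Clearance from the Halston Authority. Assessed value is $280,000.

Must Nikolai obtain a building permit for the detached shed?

No — exception (e) applies; Nikolai does not need a building permit.

Exception (a) requires that the reference index is less than 341; but the reference index is 392, not less than 341, so (a) is unavailable.
Exception (b) requires that the owner holds a current Annual Notice from the Halston Authority; but no current Annual Notice is held, so (b) is unavailable.
All of (c)'s requirements are met (the setback is at least 3 m on every side; no windows face an adjoining lot). However, paragraphs (f)–(g) must be considered: (f) applies — assessed value is $280,000, under the $287,500 limit. (g), which would lift (f), is not triggered — the lot is not in a historic district. (c) is therefore removed.
Exception (d) fails — the compliance score is 98 points, not under 89 points.
Exception (e) is satisfied on its face — the structure will not be visible from the street; the lot has no other accessory structure. As to paragraphs (i)–(n): (i) applies (a current Annual Certificate is held), but is itself disapplied by (j): (j) is triggered — a current Schedule 5 Waiver is held. (k) would limit (j) — a current Standing Clearance is held — but (l) sets (k) aside: (l) is triggered — a current Standing Certificate is held. (m) applies (a home-based business operates on the lot), but is overridden by (n): (n) operates — the coverage ratio is 78%, less than the 94% limit. Exception (e) stands.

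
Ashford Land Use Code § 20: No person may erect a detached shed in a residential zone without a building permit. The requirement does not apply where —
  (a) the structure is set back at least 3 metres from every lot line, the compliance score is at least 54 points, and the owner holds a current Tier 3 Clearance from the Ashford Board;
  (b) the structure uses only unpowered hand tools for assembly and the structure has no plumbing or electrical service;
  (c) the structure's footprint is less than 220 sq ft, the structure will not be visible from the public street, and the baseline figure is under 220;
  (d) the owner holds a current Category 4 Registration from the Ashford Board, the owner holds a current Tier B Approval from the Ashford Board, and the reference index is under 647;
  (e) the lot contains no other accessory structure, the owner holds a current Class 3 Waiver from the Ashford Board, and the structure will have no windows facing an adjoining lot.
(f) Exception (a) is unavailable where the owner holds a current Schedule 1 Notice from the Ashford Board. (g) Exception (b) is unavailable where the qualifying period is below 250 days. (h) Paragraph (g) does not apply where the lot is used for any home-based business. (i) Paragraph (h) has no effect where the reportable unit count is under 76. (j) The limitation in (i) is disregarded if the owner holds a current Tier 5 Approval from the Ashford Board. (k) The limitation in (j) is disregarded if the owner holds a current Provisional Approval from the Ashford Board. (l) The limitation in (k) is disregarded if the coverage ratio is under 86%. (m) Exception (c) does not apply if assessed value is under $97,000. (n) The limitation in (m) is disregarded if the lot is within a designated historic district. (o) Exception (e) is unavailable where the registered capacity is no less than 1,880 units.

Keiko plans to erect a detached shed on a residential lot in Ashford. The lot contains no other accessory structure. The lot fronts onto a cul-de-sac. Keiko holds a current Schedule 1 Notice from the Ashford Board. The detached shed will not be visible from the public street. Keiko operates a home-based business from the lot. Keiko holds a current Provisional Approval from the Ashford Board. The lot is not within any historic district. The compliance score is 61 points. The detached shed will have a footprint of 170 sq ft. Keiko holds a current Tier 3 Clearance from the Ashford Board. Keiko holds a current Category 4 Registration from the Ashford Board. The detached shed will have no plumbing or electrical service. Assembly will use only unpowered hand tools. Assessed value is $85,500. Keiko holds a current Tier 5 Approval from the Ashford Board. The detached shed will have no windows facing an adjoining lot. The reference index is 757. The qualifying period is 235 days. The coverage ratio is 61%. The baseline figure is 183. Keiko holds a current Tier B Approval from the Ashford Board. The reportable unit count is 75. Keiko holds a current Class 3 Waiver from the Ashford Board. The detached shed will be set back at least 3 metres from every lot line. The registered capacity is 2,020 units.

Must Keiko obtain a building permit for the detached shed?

No — exception (b) applies; Keiko does not need a building permit.

Exception (a) is satisfied on its face — the setback is at least 3 m on every side; the compliance score is 61 points, meeting the 54 points threshold; a current Tier 3 Clearance is held. But: (f) applies — a current Schedule 1 Notice is held. (a) is therefore removed.
All of (b)'s requirements are met (assembly uses only hand tools; there is no plumbing or electrical service). Applying paragraphs (g)–(l): (g) would limit (b) — the qualifying period is 235 days, below the 250 days limit — but (h) sets (g) aside: (h) operates against (g): a home-based business operates on the lot. (i) is engaged (the reportable unit count is 75, under the 76 limit), but is displaced by (j): (j) operates against (i): a current Tier 5 Approval is held. (k) operates (a current Provisional Approval is held), but yields to (l): (l) operates against (k): the coverage ratio is 61%, under the 86% limit. So (b) applies.
Exception (c): the structure's footprint is 170 sq ft, less than the 220 sq ft limit; the structure will not be visible from the street; the baseline figure is 183, under the 220 limit — every condition holds. But: (m) applies — assessed value is $85,500, under the $97,000 limit. (n) is not triggered (the lot is not in a historic district), so (m) stands. (c) is therefore removed.
Exception (d) fails — the reference index is 757, not under 647.
Exception (e) is satisfied on its face — the lot has no other accessory structure; a current Class 3 Waiver is held; no windows face an adjoining lot. But: (o) operates against (e): the registered capacity is 2,020 units, meeting the 1,880 units threshold. (e) is therefore removed.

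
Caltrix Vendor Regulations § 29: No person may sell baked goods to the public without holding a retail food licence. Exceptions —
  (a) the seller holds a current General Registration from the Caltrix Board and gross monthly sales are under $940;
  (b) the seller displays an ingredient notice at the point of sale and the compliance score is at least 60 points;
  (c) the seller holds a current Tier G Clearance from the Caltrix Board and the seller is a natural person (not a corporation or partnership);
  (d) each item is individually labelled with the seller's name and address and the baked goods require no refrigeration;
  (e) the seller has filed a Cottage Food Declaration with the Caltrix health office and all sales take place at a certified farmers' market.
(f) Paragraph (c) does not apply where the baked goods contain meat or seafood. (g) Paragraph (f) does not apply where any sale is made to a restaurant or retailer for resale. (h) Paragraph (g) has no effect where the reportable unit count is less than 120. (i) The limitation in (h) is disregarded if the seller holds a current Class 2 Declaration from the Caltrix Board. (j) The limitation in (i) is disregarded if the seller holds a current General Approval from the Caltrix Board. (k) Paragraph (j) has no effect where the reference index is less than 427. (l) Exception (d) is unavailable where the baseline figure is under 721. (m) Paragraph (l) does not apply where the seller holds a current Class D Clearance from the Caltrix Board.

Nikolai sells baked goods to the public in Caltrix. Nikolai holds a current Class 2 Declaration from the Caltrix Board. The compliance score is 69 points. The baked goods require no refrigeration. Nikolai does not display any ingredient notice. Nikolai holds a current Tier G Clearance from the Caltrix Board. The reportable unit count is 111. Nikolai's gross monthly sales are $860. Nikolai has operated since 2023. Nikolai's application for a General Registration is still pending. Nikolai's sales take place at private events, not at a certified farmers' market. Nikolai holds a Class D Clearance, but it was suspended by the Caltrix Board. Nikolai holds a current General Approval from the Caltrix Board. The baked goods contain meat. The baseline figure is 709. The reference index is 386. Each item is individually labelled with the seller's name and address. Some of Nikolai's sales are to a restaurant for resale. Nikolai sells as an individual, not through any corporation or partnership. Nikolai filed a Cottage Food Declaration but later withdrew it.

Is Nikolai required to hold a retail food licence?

Exception (a) fails — the General Registration is not current.
Exception (b) requires that the seller displays an ingredient notice at the point of sale; but no ingredient notice is displayed, so (b) is unavailable.
Exception (c) is satisfied on its face — a current Tier G Clearance is held; the seller is a natural person. Under paragraphs (f)–(k): (f) would limit (c) — the baked goods contain meat — but (g) sets (f) aside: (g) operates against (f): some sales are to a restaurant for resale. (h) applies (the reportable unit count is 111, less than the 120 limit), but is itself disapplied by (i): (i) operates against (h): a current Class 2 Declaration is held. (j) is triggered (a current General Approval is held), but is set aside by (k): (k) operates — the reference index is 386, less than the 427 limit. (c) remains available.
Exception (d): items are individually labelled; the baked goods are shelf-stable — every condition holds. Turning to paragraphs (l)–(m): (l) is engaged — the baseline figure is 709, under the 721 limit. (m) is not triggered (there is no Class D Clearance in force), so (l) stands. So (d) is unavailable.
Exception (e) does not apply: the Cottage Food Declaration was withdrawn.

No — exception (c) applies; Nikolai is not required to hold a retail food licence.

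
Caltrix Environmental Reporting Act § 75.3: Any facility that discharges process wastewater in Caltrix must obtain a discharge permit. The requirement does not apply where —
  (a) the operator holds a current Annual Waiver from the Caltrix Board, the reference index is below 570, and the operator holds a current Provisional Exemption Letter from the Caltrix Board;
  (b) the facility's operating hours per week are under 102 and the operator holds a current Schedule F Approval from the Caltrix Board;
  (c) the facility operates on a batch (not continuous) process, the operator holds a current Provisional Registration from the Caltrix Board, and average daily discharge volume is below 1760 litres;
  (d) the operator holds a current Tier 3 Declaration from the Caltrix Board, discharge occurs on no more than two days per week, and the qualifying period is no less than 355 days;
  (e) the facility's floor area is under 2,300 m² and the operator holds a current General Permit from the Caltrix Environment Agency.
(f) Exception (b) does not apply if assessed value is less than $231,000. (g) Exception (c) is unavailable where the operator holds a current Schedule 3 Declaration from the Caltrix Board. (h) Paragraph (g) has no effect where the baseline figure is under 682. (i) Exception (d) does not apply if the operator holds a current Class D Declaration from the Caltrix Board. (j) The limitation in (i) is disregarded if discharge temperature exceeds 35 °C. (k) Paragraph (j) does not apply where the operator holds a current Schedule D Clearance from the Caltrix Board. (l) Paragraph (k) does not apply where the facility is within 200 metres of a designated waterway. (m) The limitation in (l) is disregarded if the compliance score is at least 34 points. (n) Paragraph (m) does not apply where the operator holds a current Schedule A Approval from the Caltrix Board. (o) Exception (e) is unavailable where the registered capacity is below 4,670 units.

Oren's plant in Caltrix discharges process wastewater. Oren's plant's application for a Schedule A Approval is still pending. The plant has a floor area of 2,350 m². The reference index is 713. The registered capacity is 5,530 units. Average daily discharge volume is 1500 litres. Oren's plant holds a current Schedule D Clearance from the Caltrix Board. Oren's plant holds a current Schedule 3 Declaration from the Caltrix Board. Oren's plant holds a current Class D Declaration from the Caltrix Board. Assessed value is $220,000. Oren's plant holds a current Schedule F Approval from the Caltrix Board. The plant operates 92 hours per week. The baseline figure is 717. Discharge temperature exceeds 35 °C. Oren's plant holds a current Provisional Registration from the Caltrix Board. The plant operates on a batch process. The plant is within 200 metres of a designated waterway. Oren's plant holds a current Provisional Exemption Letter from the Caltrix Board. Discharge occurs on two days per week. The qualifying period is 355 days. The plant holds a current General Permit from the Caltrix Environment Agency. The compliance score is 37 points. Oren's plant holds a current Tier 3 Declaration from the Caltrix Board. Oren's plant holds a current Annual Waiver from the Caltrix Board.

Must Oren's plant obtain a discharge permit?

Yes — Oren's plant must obtain a discharge permit.

Exception (a) does not apply: the reference index is 713, not below 570.
Exception (b): the facility's operating hours per week are 92, under the 102 limit; a current Schedule F Approval is held — every condition holds. But applying paragraph (f): (f) operates against (b): assessed value is $220,000, less than the $231,000 limit. So (b) is unavailable.
Exception (c): the facility operates on a batch process; a current Provisional Registration is held; average daily discharge volume is 1500 litres, below the 1760 litres limit — every condition holds. However, paragraphs (g)–(h) must be considered: (g) operates against (c): a current Schedule 3 Declaration is held. (h) is not engaged (the baseline figure is 717, not under 682), so (g) stands. So (c) is unavailable.
Exception (d)'s conditions are all satisfied: a current Tier 3 Declaration is held; discharge occurs on no more than two days per week; the qualifying period is 355 days, meeting the 355 days threshold. Turning to paragraphs (i)–(n): (i) operates against (d): a current Class D Declaration is held. (j) would limit (i) — discharge temperature exceeds 35 °C — but (k) sets (j) aside: (k) is triggered — a current Schedule D Clearance is held. (l) operates (the plant is within 200 m of a designated waterway), but yields to (m): (m) operates against (l): the compliance score is 37 points, meeting the 34 points threshold. (n) does not operate here (no current Schedule A Approval is held), so (m) stands. So (d) is unavailable.
Exception (e) fails — the facility's floor area is 2,350 m², not under 2,300 m².
No exception displaces § 75.3.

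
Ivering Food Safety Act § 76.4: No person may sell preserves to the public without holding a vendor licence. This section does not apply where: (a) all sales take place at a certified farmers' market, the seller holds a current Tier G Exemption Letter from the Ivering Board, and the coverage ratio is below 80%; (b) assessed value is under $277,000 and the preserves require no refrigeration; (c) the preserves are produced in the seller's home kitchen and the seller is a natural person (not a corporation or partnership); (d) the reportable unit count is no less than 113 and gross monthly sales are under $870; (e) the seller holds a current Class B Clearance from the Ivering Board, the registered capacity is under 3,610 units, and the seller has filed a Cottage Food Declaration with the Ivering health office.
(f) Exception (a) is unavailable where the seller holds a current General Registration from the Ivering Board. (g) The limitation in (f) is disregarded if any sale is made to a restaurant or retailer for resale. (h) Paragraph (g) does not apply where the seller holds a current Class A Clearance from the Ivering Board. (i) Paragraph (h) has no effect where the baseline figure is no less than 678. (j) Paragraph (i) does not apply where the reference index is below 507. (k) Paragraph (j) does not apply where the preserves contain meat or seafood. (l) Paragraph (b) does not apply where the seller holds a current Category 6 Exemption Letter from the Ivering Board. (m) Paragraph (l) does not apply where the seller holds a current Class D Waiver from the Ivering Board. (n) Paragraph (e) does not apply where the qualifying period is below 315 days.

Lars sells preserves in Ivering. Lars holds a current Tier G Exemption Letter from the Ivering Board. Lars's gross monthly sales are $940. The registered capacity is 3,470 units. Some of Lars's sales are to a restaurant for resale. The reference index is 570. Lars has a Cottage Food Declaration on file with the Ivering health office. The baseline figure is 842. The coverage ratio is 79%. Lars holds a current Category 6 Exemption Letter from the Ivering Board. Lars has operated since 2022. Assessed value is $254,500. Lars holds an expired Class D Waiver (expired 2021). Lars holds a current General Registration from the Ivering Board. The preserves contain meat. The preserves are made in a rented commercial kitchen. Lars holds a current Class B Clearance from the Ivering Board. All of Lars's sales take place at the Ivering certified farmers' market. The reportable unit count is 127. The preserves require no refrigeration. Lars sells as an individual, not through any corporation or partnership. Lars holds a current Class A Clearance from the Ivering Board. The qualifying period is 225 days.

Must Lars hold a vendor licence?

Exception (a) is satisfied on its face — all sales are at a certified farmers' market; a current Tier G Exemption Letter is held; the coverage ratio is 79%, below the 80% limit. As to paragraphs (f)–(k): (f) applies (a current General Registration is held), but is set aside by (g): (g) operates against (f): some sales are to a restaurant for resale. (h) is engaged (a current Class A Clearance is held), but is itself disapplied by (i): (i) operates against (h): the baseline figure is 842, meeting the 678 threshold. (j) is not engaged (the reference index is 570, not below 507), so (i) stands. Exception (a) stands.
Exception (b)'s conditions are all satisfied: assessed value is $254,500, under the $277,000 limit; the preserves are shelf-stable. However, paragraphs (l)–(m) must be considered: (l) operates against (b): a current Category 6 Exemption Letter is held. (m), which would lift (l), is not engaged — there is no Class D Waiver in force. So (b) is unavailable.
Exception (c) fails — the preserves are made in a commercial kitchen, not a home kitchen.
Exception (d) requires that gross monthly sales are under $870; but gross monthly sales are $940, not under $870, so (d) is unavailable.
Exception (e) is satisfied on its face — a current Class B Clearance is held; the registered capacity is 3,470 units, under the 3,610 units limit; a Cottage Food Declaration is on file. However, paragraph (n) must be considered: (n) operates against (e): the qualifying period is 225 days, below the 315 days limit. So (e) is unavailable.

No — exception (a) applies; Lars is not required to hold a vendor licence.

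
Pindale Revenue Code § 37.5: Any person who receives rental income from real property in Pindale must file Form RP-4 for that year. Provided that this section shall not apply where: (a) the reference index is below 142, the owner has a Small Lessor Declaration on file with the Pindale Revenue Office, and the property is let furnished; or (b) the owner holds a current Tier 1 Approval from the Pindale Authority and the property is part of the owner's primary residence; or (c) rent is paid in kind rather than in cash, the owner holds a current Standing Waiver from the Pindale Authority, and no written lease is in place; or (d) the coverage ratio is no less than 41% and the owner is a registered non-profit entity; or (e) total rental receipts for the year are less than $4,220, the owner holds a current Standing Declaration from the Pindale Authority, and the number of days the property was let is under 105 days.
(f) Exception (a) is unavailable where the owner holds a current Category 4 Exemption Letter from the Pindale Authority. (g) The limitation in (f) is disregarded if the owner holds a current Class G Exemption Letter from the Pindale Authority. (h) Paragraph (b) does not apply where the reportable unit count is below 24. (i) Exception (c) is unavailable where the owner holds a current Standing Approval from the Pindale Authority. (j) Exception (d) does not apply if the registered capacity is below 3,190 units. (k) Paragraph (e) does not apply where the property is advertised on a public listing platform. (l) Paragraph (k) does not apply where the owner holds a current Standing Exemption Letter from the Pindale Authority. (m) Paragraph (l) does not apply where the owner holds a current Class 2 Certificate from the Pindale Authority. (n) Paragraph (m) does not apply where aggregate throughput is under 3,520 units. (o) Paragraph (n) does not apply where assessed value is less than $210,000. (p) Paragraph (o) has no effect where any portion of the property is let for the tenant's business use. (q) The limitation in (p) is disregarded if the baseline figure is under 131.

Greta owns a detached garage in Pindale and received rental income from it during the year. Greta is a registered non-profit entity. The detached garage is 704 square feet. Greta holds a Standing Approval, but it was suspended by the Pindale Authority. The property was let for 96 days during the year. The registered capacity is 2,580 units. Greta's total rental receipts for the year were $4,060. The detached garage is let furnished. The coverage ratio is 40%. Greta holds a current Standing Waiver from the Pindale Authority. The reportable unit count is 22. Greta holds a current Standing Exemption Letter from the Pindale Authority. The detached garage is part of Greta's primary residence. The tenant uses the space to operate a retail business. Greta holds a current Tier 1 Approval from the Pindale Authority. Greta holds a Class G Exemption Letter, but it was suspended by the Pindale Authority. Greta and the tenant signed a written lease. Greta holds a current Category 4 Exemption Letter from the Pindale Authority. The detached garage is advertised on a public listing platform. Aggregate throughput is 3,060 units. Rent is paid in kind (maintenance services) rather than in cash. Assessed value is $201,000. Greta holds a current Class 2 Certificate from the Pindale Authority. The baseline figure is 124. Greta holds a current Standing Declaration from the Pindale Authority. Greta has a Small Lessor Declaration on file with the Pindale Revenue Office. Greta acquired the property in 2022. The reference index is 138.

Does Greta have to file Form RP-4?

Exception (a)'s conditions are all satisfied: the reference index is 138, below the 142 limit; a Small Lessor Declaration is on file; the property is let furnished. However, paragraphs (f)–(g) must be considered: (f) applies — a current Category 4 Exemption Letter is held. (g) is not triggered (the Class G Exemption Letter is not current), so (f) stands. Exception (a) does not apply.
Exception (b) is satisfied on its face — a current Tier 1 Approval is held; the detached garage is part of the primary residence. However, paragraph (h) must be considered: (h) operates against (b): the reportable unit count is 22, below the 24 limit. So (b) is unavailable.
Exception (c) does not apply: a written lease is in place.
Exception (d) requires that the coverage ratio is no less than 41%; but the coverage ratio is 40%, short of 41%, so (d) is unavailable.
Exception (e) is satisfied on its face — total rental receipts for the year are $4,060, less than the $4,220 limit; a current Standing Declaration is held; the number of days the property was let is 96 days, under the 105 days limit. However, paragraphs (k)–(q) must be considered: (k) operates — the property is publicly advertised. (l) applies (a current Standing Exemption Letter is held), but is overridden by (m): (m) is triggered — a current Class 2 Certificate is held. (n) would limit (m) — aggregate throughput is 3,060 units, under the 3,520 units limit — but (o) sets (n) aside: (o) operates against (n): assessed value is $201,000, less than the $210,000 limit. (p) is triggered (the space is let for business use), but is set aside by (q): (q) operates against (p): the baseline figure is 124, under the 131 limit. (e) is therefore removed.
None of the exceptions is available; § 37.5 applies in full.

Yes — Greta must file Form RP-4.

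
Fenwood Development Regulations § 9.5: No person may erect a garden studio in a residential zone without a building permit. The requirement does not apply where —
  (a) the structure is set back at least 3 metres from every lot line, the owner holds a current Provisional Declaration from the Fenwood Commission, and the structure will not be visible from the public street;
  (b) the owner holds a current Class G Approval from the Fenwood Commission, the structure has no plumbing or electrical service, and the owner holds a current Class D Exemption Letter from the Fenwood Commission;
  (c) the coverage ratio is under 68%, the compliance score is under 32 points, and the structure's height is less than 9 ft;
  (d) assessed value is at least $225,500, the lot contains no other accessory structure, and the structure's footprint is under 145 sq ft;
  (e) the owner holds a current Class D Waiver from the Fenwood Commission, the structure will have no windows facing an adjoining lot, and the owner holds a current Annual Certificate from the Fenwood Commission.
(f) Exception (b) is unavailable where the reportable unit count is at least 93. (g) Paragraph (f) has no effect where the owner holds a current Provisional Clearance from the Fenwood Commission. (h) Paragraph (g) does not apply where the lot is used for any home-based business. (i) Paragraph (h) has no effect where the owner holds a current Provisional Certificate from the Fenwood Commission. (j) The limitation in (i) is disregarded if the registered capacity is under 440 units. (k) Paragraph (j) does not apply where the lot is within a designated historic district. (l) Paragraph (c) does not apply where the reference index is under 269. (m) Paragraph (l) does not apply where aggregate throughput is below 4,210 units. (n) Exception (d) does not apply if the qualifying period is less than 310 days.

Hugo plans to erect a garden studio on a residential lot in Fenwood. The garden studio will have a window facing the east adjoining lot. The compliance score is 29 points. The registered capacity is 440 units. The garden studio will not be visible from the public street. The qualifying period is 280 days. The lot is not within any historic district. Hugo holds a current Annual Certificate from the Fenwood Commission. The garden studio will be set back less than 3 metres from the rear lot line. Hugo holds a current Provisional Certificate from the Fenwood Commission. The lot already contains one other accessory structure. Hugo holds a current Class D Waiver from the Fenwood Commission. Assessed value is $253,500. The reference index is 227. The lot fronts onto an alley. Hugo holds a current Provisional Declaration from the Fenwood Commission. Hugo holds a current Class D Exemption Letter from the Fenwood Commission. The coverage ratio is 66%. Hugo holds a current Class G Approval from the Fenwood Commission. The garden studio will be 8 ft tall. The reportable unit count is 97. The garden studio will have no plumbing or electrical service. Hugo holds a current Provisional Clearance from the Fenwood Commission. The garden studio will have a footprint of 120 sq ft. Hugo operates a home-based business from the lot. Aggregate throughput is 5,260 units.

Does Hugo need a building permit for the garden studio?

No — exception (b) applies; Hugo does not need a building permit.

Exception (a) does not apply: the rear setback is under 3 m.
Exception (b)'s conditions are all satisfied: a current Class G Approval is held; there is no plumbing or electrical service; a current Class D Exemption Letter is held. As to paragraphs (f)–(k): (f) would limit (b) — the reportable unit count is 97, meeting the 93 threshold — but (g) sets (f) aside: (g) operates — a current Provisional Clearance is held. (h) would limit (g) — a home-based business operates on the lot — but (i) sets (h) aside: (i) operates against (h): a current Provisional Certificate is held. (j) does not operate here (the registered capacity is 440 units, not under 440 units), so (i) stands. (b) remains available.
All of (c)'s requirements are met (the coverage ratio is 66%, under the 68% limit; the compliance score is 29 points, under the 32 points limit; the structure's height is 8 ft, less than the 9 ft limit). Turning to paragraphs (l)–(m): (l) operates against (c): the reference index is 227, under the 269 limit. (m) does not operate here (aggregate throughput is 5,260 units, not below 4,210 units), so (l) stands. So (c) is unavailable.
Exception (d) requires that the lot contains no other accessory structure; but the lot already has another accessory structure, so (d) is unavailable.
Exception (e) requires that the structure will have no windows facing an adjoining lot; but a window faces an adjoining lot, so (e) is unavailable.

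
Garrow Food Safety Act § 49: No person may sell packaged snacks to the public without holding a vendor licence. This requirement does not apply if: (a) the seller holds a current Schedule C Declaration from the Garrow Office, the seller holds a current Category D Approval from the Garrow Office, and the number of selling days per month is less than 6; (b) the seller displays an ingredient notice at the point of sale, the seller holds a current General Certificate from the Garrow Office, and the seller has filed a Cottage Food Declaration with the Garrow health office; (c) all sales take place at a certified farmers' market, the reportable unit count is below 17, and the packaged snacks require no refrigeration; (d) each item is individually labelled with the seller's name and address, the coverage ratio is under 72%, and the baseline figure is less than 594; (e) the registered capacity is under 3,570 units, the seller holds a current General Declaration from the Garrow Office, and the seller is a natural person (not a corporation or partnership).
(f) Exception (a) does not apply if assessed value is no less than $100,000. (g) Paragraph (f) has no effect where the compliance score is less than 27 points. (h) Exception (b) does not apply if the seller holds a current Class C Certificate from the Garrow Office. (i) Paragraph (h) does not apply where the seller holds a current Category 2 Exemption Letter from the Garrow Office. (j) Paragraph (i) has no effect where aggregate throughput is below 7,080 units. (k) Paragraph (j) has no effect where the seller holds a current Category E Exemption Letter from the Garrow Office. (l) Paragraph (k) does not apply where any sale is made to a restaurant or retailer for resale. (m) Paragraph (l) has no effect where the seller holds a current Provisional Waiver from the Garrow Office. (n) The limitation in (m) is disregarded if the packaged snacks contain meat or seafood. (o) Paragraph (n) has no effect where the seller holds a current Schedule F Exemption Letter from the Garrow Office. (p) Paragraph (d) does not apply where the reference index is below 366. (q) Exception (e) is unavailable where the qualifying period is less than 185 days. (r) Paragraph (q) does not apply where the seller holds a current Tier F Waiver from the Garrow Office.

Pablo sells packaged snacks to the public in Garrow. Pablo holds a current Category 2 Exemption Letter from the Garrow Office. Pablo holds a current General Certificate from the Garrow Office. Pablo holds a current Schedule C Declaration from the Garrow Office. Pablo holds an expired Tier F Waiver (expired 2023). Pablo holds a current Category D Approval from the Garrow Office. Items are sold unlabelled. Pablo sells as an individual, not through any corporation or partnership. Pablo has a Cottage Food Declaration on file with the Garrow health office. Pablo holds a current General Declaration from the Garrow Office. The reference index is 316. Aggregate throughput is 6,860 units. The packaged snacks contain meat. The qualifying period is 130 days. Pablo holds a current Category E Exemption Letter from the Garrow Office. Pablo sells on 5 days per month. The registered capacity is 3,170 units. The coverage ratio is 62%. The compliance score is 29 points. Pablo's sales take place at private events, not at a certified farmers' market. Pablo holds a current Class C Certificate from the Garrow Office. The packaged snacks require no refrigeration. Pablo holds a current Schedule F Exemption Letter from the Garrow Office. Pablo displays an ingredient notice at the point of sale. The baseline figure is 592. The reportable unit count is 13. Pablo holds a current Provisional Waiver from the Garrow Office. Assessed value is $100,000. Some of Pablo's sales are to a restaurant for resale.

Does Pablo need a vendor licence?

No — exception (b) applies; Pablo is not required to hold a vendor licence.

Exception (a): a current Schedule C Declaration is held; a current Category D Approval is held; the number of selling days per month is 5, less than the 6 limit — every condition holds. However, paragraphs (f)–(g) must be considered: (f) operates against (a): assessed value is $100,000, meeting the $100,000 threshold. (g) is not engaged (the compliance score is 29 points, not less than 27 points), so (f) stands. (a) is therefore removed.
Exception (b) is satisfied on its face — an ingredient notice is displayed; a current General Certificate is held; a Cottage Food Declaration is on file. Applying paragraphs (h)–(o): (h) would limit (b) — a current Class C Certificate is held — but (i) sets (h) aside: (i) operates against (h): a current Category 2 Exemption Letter is held. (j) would limit (i) — aggregate throughput is 6,860 units, below the 7,080 units limit — but (k) sets (j) aside: (k) operates against (j): a current Category E Exemption Letter is held. (l) would limit (k) — some sales are to a restaurant for resale — but (m) sets (l) aside: (m) operates against (l): a current Provisional Waiver is held. (n) is engaged (the packaged snacks contain meat), but is set aside by (o): (o) operates against (n): a current Schedule F Exemption Letter is held. Exception (b) stands.
Exception (c) does not apply: sales are at private events, not a certified farmers' market.
Exception (d) fails — items are sold unlabelled.
Exception (e)'s conditions are all satisfied: the registered capacity is 3,170 units, under the 3,570 units limit; a current General Declaration is held; the seller is a natural person. However, paragraphs (q)–(r) must be considered: (q) operates against (e): the qualifying period is 130 days, less than the 185 days limit. (r) is not triggered (the Tier F Waiver is not current), so (q) stands. Exception (e) does not apply.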